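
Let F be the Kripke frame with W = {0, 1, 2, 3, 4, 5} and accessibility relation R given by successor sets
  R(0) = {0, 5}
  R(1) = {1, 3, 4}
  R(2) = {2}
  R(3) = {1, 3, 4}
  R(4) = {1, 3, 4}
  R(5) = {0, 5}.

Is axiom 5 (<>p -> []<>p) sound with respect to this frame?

By correspondence theory, 5 is valid on a frame iff R is Euclidean.
Euclidean: yes — any two successors of a common world are R-related.

Yes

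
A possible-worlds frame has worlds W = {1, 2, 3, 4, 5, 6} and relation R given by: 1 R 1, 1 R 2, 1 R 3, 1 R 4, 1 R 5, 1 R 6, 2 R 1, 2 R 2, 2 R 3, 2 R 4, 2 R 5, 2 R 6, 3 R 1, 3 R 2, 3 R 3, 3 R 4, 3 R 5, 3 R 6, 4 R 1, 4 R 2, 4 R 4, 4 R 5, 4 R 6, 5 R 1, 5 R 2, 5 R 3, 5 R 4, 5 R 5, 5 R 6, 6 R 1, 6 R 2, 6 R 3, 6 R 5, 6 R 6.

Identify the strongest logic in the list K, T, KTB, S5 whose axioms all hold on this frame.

Reflexive (axiom T): yes — every world is R-related to itself.
Symmetric (axiom B): no — 3 R 4 but not 4 R 3.
Euclidean (axiom 5): no — 1 R 4 and 1 R 3, but not 4 R 3.
So F validates K, T; KTB would additionally require R to be symmetric. The strongest is T.

T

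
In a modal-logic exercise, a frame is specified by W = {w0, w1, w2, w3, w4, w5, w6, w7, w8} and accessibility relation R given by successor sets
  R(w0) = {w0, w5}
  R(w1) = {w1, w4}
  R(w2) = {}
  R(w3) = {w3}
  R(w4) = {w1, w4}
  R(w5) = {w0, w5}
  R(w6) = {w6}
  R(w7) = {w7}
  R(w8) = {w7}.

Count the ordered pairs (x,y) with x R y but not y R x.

1

Enumerating: (w8,w7).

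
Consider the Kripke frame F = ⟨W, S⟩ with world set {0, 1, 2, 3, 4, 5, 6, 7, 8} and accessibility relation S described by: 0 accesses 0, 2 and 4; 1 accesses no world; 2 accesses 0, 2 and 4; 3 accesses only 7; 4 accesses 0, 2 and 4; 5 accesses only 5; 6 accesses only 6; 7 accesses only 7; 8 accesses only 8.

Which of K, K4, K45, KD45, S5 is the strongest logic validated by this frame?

Transitive (axiom 4): yes — every two-step S-path is closed by a direct edge.
Euclidean (axiom 5): yes — any two successors of a common world are S-related.
Serial (axiom D): no — 1 has no S-successor.
Reflexive (axiom T): no — 1 is not related to itself.
So F validates K, K4, K45; KD45 would additionally require S to be serial. The strongest is K45.

K45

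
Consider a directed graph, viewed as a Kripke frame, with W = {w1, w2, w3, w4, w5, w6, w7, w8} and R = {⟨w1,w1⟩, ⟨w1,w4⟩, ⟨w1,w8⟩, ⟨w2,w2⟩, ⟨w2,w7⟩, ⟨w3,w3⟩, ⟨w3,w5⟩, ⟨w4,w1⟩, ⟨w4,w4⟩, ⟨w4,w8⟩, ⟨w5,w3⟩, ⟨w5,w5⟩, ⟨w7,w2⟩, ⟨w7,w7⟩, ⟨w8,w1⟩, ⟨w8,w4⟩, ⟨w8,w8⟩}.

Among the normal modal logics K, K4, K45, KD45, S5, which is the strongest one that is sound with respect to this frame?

Transitive (axiom 4): yes — every two-step R-path is closed by a direct edge.
Euclidean (axiom 5): yes — any two successors of a common world are R-related.
Serial (axiom D): no — w6 has no R-successor.
Reflexive (axiom T): no — w6 is not related to itself.
So F validates K, K4, K45; KD45 would additionally require R to be serial. The strongest is K45.

K45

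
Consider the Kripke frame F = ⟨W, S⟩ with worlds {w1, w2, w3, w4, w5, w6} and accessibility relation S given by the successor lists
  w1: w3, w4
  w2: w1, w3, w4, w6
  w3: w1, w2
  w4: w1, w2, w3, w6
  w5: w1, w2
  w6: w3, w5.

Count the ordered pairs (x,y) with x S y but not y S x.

8

Enumerating: (w2,w1), (w2,w6), (w4,w3), (w4,w6), (w5,w1), (w5,w2), (w6,w3), (w6,w5).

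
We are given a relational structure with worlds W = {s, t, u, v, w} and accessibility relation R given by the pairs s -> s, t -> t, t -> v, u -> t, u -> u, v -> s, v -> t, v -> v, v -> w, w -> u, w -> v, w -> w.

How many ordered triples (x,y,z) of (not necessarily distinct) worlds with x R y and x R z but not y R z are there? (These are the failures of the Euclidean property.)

11

Enumerating: (u,t,u), (v,s,t), (v,s,v), (v,s,w), (v,t,s), (v,t,w), (v,w,s), (v,w,t), (w,u,v), (w,u,w), (w,v,u).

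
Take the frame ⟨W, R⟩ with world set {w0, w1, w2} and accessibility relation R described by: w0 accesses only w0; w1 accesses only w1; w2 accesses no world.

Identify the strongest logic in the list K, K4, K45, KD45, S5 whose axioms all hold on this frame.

Transitive (axiom 4): yes — every two-step R-path is closed by a direct edge.
Euclidean (axiom 5): yes — any two successors of a common world are R-related.
Serial (axiom D): no — w2 has no R-successor.
Reflexive (axiom T): no — w2 is not related to itself.
So F validates K, K4, K45; KD45 would additionally require R to be serial. The strongest is K45.

K45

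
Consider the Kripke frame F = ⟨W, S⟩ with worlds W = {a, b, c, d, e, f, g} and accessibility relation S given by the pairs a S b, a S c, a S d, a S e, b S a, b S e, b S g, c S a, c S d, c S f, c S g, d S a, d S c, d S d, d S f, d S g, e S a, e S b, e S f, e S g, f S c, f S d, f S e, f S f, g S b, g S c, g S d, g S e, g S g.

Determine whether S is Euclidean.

Euclidean: no — a S b and a S c, but not b S c.

No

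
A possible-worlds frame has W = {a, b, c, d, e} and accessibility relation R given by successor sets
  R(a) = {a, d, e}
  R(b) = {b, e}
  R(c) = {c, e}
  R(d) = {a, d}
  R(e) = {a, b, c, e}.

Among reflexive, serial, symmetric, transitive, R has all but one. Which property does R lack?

transitive

Reflexive: yes — every world is R-related to itself.
Serial: yes — every world has a successor (e.g. a R a).
Symmetric: yes — every pair in R has its reverse in R.
Transitive: no — a R e and e R b, but not a R b.
Only transitive fails.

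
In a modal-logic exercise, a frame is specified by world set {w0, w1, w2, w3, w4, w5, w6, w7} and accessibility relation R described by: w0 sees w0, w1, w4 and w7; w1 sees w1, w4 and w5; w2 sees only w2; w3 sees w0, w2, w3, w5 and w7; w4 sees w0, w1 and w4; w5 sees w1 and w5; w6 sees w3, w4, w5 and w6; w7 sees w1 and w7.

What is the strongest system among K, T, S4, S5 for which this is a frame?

Reflexive (axiom T): yes — every world is R-related to itself.
Transitive (axiom 4): no — w0 R w1 and w1 R w5, but not w0 R w5.
Euclidean (axiom 5): no — w0 R w1 and w0 R w7, but not w1 R w7.
So F validates K, T; S4 would additionally require R to be transitive. The strongest is T.

T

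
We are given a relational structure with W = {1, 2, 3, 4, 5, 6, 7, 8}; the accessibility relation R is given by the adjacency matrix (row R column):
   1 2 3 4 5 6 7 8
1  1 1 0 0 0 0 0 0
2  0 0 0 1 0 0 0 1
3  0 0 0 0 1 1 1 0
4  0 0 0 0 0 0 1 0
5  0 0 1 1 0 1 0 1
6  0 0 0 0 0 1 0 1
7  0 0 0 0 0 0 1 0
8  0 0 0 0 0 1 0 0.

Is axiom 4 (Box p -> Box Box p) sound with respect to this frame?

By correspondence theory, 4 is valid on a frame iff R is transitive.
Transitive: no — 1 R 2 and 2 R 4, but not 1 R 4.

No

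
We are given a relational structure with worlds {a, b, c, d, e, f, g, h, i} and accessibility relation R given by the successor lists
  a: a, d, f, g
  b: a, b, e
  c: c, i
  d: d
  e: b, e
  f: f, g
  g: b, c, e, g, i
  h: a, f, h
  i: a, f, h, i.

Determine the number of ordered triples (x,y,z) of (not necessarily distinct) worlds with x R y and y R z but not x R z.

Enumerating: (a,g,b), (a,g,c), (a,g,e), (a,g,i), (b,a,d), (b,a,f), (b,a,g), (c,i,a), (c,i,f), (c,i,h), (e,b,a), (f,g,b), … and 13 more.
Total: 25.

25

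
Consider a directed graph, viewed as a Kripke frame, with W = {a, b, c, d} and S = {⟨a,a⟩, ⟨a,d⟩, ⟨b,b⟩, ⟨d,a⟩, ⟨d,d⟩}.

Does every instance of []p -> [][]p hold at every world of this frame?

By correspondence theory, 4 is valid on a frame iff S is transitive.
Transitive: yes — every two-step S-path is closed by a direct edge.

Yes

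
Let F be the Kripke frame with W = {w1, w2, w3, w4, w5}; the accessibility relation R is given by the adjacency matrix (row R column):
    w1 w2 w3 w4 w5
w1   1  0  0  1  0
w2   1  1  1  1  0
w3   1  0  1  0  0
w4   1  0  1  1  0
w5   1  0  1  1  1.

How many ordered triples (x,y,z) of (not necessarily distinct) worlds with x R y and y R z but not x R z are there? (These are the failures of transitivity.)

2

Enumerating: (w1,w4,w3), (w3,w1,w4).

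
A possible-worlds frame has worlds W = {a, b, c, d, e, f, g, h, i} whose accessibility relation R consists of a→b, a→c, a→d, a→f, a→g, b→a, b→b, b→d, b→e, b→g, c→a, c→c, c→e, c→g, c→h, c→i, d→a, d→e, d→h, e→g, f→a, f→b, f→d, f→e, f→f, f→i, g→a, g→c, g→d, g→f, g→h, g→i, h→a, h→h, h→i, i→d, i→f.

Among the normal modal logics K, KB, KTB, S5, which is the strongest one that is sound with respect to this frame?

Symmetric (axiom B): no — b R d but not d R b.
Reflexive (axiom T): no — a is not related to itself.
Euclidean (axiom 5): no — a R b and a R c, but not b R c.
So F validates K; KB would additionally require R to be symmetric. The strongest is K.

K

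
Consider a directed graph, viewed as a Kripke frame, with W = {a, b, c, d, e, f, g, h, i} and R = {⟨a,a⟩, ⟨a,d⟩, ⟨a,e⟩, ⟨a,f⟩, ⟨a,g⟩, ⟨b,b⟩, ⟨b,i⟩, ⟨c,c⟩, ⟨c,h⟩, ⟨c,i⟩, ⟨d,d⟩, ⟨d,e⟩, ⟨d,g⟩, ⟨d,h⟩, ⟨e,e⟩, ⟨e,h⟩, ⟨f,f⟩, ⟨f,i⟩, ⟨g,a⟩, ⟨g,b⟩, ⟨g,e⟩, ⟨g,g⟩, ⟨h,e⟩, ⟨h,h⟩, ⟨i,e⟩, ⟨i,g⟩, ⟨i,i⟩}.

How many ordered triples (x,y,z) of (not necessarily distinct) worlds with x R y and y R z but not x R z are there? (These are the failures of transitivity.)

Enumerating: (a,d,h), (a,e,h), (a,f,i), (a,g,b), (b,i,e), (b,i,g), (c,h,e), (c,i,e), (c,i,g), (d,g,a), (d,g,b), (f,i,e), … and 8 more.
Total: 20.

20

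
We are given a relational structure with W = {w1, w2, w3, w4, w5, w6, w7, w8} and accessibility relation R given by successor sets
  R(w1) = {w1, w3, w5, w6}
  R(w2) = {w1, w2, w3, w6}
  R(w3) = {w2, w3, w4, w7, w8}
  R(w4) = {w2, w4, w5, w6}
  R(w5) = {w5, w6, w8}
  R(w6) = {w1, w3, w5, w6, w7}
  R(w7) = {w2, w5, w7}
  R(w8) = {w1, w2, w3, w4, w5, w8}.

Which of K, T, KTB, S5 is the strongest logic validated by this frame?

Reflexive (axiom T): yes — every world is R-related to itself.
Symmetric (axiom B): no — w1 R w3 but not w3 R w1.
Euclidean (axiom 5): no — w1 R w3 and w1 R w5, but not w3 R w5.
So F validates K, T; KTB would additionally require R to be symmetric. The strongest is T.

T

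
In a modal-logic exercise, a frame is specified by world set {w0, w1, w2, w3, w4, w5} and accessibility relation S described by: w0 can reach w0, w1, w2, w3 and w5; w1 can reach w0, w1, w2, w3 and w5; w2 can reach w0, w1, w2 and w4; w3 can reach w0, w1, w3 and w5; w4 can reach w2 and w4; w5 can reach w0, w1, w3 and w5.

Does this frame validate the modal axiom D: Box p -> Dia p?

By correspondence theory, D is valid on a frame iff S is serial.
Serial: yes — every world has a successor (e.g. w0 S w0).

Yes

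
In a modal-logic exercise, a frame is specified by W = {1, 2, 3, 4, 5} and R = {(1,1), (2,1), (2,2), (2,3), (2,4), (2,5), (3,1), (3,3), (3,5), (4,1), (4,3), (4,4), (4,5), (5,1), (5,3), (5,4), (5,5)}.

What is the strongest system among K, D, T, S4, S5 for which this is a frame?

T

Serial (axiom D): yes — every world has a successor (e.g. 1 R 1).
Reflexive (axiom T): yes — every world is R-related to itself.
Transitive (axiom 4): no — 3 R 5 and 5 R 4, but not 3 R 4.
Euclidean (axiom 5): no — 2 R 1 and 2 R 3, but not 1 R 3.
So F validates K, D, T; S4 would additionally require R to be transitive. The strongest is T.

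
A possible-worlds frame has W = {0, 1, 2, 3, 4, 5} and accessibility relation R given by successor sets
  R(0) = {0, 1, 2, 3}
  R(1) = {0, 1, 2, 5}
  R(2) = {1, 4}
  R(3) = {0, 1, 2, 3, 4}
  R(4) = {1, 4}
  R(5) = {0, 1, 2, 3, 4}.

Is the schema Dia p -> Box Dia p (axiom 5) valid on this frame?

The schema 5 characterises exactly the Euclidean frames.
Euclidean: no — 0 R 1 and 0 R 3, but not 1 R 3.

No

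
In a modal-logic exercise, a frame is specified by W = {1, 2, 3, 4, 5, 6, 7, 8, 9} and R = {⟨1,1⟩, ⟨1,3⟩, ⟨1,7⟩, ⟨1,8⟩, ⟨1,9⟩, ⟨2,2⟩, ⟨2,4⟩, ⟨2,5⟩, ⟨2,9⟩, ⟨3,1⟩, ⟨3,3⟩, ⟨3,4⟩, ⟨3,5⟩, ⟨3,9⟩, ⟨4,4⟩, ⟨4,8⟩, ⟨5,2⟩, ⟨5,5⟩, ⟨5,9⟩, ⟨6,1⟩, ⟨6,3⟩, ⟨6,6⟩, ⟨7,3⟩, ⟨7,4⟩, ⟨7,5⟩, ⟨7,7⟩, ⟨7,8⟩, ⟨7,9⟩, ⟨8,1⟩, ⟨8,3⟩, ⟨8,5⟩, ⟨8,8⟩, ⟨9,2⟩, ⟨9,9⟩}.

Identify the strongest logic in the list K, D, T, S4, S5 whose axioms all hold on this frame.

Serial (axiom D): yes — every world has a successor (e.g. 1 R 1).
Reflexive (axiom T): yes — every world is R-related to itself.
Transitive (axiom 4): no — 1 R 3 and 3 R 4, but not 1 R 4.
Euclidean (axiom 5): no — 1 R 3 and 1 R 7, but not 3 R 7.
So F validates K, D, T; S4 would additionally require R to be transitive. The strongest is T.

T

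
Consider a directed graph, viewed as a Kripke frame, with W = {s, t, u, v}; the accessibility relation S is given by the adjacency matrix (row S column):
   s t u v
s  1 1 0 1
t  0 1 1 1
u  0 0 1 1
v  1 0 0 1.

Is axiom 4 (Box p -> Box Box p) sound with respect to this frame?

No

The schema 4 characterises exactly the transitive frames.
Transitive: no — s S t and t S u, but not s S u.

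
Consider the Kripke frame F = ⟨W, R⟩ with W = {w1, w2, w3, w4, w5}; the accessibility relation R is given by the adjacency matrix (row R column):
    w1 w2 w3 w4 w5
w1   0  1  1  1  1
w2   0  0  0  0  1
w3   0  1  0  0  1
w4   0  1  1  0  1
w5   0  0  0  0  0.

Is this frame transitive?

Yes

Transitive: yes — every two-step R-path is closed by a direct edge.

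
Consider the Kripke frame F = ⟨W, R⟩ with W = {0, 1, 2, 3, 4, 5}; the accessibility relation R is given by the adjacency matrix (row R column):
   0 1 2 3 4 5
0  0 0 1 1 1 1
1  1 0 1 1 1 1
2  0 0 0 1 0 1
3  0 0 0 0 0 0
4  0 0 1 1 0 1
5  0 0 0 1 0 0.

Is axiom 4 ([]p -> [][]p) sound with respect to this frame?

The schema 4 characterises exactly the transitive frames.
Transitive: yes — every two-step R-path is closed by a direct edge.

Yes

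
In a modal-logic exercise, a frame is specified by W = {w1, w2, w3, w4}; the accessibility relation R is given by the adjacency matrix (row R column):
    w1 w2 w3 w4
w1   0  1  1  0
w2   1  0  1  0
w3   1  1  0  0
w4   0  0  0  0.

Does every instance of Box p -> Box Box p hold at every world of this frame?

The schema 4 characterises exactly the transitive frames.
Transitive: no — w1 R w2 and w2 R w1, but not w1 R w1.

No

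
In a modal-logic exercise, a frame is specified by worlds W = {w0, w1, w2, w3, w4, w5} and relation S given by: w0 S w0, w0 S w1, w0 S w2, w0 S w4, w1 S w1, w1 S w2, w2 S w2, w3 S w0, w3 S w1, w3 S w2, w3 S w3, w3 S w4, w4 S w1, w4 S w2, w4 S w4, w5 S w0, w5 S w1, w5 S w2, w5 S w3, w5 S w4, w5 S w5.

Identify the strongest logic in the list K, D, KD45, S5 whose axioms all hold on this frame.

D

Serial (axiom D): yes — every world has a successor (e.g. w0 S w0).
Euclidean (axiom 5): no — w0 S w1 and w0 S w4, but not w1 S w4.
Transitive (axiom 4): yes — every two-step S-path is closed by a direct edge.
Reflexive (axiom T): yes — every world is S-related to itself.
So F validates K, D; KD45 would additionally require S to be Euclidean. The strongest is D.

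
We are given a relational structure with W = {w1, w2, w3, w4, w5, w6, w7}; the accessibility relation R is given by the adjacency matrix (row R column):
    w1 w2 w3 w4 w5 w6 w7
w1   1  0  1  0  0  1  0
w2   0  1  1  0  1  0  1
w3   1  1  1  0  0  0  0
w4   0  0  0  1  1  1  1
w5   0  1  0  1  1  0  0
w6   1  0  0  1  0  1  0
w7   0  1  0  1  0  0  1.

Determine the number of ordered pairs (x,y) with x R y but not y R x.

R is symmetric; there are no such tuples.

0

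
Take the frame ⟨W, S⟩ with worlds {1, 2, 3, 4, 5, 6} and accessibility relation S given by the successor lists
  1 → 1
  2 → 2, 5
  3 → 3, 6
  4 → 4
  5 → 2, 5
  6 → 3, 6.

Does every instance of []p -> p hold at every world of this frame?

The schema T characterises exactly the reflexive frames.
Reflexive: yes — every world is S-related to itself.

Yes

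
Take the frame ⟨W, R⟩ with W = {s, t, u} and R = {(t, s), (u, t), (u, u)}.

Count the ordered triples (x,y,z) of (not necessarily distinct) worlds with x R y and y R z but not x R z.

Enumerating: (u,t,s).

1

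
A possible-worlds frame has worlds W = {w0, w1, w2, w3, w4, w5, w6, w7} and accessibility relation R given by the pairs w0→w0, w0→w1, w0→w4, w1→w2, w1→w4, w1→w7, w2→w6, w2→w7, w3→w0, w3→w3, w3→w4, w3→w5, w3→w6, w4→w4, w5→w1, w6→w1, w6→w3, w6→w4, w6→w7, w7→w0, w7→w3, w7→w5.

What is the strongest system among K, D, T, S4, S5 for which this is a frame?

D

Serial (axiom D): yes — every world has a successor (e.g. w0 R w0).
Reflexive (axiom T): no — w1 is not related to itself.
Transitive (axiom 4): no — w0 R w1 and w1 R w2, but not w0 R w2.
Euclidean (axiom 5): no — w0 R w4 and w0 R w1, but not w4 R w1.
So F validates K, D; T would additionally require R to be reflexive. The strongest is D.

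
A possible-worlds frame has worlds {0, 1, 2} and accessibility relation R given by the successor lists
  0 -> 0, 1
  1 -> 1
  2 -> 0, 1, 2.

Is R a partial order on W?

Yes

Reflexive: yes — every world is R-related to itself.
Transitive: yes — every two-step R-path is closed by a direct edge.
Antisymmetric: yes — no distinct pair is related both ways.
So R is a partial order.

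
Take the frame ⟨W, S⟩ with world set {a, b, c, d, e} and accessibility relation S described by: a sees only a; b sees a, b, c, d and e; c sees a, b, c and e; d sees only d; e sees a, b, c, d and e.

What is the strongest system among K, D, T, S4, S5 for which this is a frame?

T

Serial (axiom D): yes — every world has a successor (e.g. a S a).
Reflexive (axiom T): yes — every world is S-related to itself.
Transitive (axiom 4): no — c S b and b S d, but not c S d.
Euclidean (axiom 5): no — b S a and b S c, but not a S c.
So F validates K, D, T; S4 would additionally require S to be transitive. The strongest is T.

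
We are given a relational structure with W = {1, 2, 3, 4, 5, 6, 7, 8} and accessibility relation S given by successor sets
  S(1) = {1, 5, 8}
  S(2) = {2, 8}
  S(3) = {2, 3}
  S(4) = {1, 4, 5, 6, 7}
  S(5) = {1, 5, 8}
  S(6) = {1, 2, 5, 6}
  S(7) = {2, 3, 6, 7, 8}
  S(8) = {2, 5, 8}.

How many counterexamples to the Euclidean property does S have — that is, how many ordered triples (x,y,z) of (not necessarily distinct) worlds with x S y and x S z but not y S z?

35

Enumerating: (1,8,1), (3,2,3), (4,1,4), (4,1,6), (4,1,7), (4,5,4), (4,5,6), (4,5,7), (4,6,4), (4,6,7), (4,7,1), (4,7,4), … and 23 more.
Total: 35.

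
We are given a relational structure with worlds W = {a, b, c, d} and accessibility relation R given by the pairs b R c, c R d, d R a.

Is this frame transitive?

No

Transitive: no — b R c and c R d, but not b R d.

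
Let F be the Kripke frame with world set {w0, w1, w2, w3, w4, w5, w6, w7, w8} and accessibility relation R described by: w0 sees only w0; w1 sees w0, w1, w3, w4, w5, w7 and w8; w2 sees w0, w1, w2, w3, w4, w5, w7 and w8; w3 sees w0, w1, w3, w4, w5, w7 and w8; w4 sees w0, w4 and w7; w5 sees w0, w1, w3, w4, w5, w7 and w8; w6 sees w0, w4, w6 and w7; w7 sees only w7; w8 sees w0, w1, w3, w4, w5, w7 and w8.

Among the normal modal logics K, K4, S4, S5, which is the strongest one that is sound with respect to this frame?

S4

Transitive (axiom 4): yes — every two-step R-path is closed by a direct edge.
Reflexive (axiom T): yes — every world is R-related to itself.
Euclidean (axiom 5): no — w1 R w0 and w1 R w3, but not w0 R w3.
So F validates K, K4, S4; S5 would additionally require R to be Euclidean. The strongest is S4.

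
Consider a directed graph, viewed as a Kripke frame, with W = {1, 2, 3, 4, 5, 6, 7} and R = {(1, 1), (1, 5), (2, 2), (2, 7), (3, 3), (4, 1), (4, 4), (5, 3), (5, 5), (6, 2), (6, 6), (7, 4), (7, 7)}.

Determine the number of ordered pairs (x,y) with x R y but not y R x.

6

Enumerating: (1,5), (2,7), (4,1), (5,3), (6,2), (7,4).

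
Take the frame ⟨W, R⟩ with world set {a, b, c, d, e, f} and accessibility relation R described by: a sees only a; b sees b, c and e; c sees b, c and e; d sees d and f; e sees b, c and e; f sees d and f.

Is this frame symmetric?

Yes

Symmetric: yes — every pair in R has its reverse in R.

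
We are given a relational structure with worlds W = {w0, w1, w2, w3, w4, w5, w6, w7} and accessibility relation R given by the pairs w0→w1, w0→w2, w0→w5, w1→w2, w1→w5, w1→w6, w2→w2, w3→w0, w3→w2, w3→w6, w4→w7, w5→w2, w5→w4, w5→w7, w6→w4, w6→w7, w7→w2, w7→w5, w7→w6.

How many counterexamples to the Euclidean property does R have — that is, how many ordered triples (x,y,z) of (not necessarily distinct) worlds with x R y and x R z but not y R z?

36

Enumerating: (w0,w1,w1), (w0,w2,w1), (w0,w2,w5), (w0,w5,w1), (w0,w5,w5), (w1,w2,w5), (w1,w2,w6), (w1,w5,w5), (w1,w5,w6), (w1,w6,w2), (w1,w6,w5), (w1,w6,w6), … and 24 more.
Total: 36.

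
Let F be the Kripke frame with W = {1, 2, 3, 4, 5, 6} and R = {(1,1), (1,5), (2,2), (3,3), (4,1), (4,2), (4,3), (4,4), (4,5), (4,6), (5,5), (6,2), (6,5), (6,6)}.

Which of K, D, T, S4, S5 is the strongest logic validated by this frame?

S4

Serial (axiom D): yes — every world has a successor (e.g. 1 R 1).
Reflexive (axiom T): yes — every world is R-related to itself.
Transitive (axiom 4): yes — every two-step R-path is closed by a direct edge.
Euclidean (axiom 5): no — 4 R 1 and 4 R 2, but not 1 R 2.
So F validates K, D, T, S4; S5 would additionally require R to be Euclidean. The strongest is S4.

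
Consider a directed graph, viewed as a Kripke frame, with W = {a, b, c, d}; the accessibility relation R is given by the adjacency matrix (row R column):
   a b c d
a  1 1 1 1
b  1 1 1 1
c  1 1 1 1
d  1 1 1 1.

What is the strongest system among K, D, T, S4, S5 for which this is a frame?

Serial (axiom D): yes — every world has a successor (e.g. a R a).
Reflexive (axiom T): yes — every world is R-related to itself.
Transitive (axiom 4): yes — every two-step R-path is closed by a direct edge.
Euclidean (axiom 5): yes — any two successors of a common world are R-related.
So F validates K, D, T, S4, S5. The strongest is S5.

S5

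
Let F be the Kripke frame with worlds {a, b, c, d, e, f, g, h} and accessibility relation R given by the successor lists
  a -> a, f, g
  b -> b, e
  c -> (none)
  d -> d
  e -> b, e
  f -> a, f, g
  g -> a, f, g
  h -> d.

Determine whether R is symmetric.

No

Symmetric: no — h R d but not d R h.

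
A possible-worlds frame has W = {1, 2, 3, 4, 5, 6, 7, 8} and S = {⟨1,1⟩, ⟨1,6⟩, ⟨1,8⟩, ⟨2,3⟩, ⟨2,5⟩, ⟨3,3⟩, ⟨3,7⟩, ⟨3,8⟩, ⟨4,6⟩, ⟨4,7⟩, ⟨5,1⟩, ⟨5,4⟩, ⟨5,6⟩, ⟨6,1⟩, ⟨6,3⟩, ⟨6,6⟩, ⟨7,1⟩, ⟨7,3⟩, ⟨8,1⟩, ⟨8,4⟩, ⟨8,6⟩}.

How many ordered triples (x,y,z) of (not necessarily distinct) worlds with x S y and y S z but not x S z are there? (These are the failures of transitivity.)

28

Enumerating: (1,6,3), (1,8,4), (2,3,7), (2,3,8), (2,5,1), (2,5,4), (2,5,6), (3,7,1), (3,8,1), (3,8,4), (3,8,6), (4,6,1), … and 16 more.
Total: 28.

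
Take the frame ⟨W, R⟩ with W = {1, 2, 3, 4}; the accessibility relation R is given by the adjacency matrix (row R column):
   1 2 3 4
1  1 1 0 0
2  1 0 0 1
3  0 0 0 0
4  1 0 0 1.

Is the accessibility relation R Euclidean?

Euclidean: no — 2 R 1 and 2 R 4, but not 1 R 4.

No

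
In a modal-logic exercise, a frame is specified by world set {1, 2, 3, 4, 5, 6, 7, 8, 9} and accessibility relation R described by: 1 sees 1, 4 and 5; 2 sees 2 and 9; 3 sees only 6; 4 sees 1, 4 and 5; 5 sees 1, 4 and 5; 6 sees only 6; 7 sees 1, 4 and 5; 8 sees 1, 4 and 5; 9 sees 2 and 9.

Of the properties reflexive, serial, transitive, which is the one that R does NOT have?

Reflexive: no — 3 is not related to itself.
Serial: yes — every world has a successor (e.g. 1 R 1).
Transitive: yes — every two-step R-path is closed by a direct edge.
Only reflexive fails.

reflexive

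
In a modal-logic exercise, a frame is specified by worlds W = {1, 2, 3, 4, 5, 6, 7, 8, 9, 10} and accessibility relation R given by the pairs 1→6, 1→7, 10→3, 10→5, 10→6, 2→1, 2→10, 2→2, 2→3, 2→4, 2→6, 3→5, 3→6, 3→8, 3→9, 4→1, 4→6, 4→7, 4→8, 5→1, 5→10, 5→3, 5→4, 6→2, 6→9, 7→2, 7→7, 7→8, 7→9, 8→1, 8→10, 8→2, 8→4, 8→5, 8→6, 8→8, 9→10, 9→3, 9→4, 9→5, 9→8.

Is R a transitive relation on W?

No

Transitive: no — 1 R 6 and 6 R 2, but not 1 R 2.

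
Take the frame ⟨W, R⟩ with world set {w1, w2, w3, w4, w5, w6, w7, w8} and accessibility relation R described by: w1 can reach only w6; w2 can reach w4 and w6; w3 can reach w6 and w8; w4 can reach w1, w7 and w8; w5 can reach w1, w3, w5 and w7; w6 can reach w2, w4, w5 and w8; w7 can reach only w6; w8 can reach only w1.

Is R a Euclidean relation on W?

Euclidean: no — w2 R w4 and w2 R w6, but not w4 R w6.

No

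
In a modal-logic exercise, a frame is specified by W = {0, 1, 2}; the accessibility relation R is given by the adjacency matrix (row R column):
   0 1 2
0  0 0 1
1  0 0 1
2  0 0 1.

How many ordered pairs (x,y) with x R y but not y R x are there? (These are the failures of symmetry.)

2

Enumerating: (0,2), (1,2).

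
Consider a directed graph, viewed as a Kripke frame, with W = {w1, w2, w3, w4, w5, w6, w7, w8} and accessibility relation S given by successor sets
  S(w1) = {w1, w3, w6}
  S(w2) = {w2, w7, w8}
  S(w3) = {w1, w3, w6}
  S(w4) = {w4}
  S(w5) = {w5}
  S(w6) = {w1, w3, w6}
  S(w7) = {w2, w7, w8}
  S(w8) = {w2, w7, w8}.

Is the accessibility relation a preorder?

Reflexive: yes — every world is S-related to itself.
Transitive: yes — every two-step S-path is closed by a direct edge.
So S is a preorder.

Yes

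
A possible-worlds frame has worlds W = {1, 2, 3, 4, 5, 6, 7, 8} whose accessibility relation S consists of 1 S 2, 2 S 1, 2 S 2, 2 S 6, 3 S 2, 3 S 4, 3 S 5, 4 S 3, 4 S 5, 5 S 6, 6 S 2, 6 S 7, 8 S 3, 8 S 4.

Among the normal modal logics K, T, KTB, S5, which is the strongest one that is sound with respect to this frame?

K

Reflexive (axiom T): no — 1 is not related to itself.
Symmetric (axiom B): no — 3 S 2 but not 2 S 3.
Euclidean (axiom 5): no — 2 S 1 and 2 S 6, but not 1 S 6.
So F validates K; T would additionally require S to be reflexive. The strongest is K.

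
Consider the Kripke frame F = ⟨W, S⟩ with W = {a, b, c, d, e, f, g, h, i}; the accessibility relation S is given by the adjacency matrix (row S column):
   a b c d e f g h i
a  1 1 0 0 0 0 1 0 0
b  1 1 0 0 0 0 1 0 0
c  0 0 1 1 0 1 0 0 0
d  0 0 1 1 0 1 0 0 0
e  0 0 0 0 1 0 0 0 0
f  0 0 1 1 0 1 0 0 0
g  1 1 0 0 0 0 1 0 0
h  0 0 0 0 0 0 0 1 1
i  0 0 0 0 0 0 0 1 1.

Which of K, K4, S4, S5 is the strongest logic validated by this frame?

S5

Transitive (axiom 4): yes — every two-step S-path is closed by a direct edge.
Reflexive (axiom T): yes — every world is S-related to itself.
Euclidean (axiom 5): yes — any two successors of a common world are S-related.
So F validates K, K4, S4, S5. The strongest is S5.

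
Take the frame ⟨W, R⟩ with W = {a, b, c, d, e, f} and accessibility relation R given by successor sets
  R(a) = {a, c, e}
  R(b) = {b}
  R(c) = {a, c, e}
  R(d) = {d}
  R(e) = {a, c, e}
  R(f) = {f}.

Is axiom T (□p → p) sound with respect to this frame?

The schema T characterises exactly the reflexive frames.
Reflexive: yes — every world is R-related to itself.

Yes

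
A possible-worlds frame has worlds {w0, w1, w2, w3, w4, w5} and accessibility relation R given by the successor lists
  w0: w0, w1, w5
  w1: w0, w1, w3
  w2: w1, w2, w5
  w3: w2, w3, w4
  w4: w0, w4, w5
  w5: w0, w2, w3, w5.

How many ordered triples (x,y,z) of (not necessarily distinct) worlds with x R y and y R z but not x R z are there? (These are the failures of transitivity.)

20

Enumerating: (w0,w1,w3), (w0,w5,w2), (w0,w5,w3), (w1,w0,w5), (w1,w3,w2), (w1,w3,w4), (w2,w1,w0), (w2,w1,w3), (w2,w5,w0), (w2,w5,w3), (w3,w2,w1), (w3,w2,w5), … and 8 more.
Total: 20.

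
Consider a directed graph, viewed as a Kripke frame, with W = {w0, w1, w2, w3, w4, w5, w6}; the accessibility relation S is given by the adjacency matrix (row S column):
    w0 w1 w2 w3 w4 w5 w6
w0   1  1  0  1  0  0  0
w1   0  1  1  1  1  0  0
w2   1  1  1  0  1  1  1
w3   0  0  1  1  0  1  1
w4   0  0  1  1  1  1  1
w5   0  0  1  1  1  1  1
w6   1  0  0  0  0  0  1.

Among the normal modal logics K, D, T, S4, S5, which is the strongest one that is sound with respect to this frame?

Serial (axiom D): yes — every world has a successor (e.g. w0 S w0).
Reflexive (axiom T): yes — every world is S-related to itself.
Transitive (axiom 4): no — w0 S w1 and w1 S w2, but not w0 S w2.
Euclidean (axiom 5): no — w0 S w3 and w0 S w1, but not w3 S w1.
So F validates K, D, T; S4 would additionally require S to be transitive. The strongest is T.

T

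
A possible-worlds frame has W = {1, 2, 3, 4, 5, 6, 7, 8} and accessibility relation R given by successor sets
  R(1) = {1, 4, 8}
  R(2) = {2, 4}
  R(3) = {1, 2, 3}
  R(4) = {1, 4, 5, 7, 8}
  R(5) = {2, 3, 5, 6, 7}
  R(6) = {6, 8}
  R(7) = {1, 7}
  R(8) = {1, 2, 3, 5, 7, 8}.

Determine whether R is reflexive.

Reflexive: yes — every world is R-related to itself.

Yes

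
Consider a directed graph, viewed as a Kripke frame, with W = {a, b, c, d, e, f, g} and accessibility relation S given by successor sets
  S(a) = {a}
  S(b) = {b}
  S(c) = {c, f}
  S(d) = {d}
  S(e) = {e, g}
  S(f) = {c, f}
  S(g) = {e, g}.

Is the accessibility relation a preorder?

Yes

Reflexive: yes — every world is S-related to itself.
Transitive: yes — every two-step S-path is closed by a direct edge.
So S is a preorder.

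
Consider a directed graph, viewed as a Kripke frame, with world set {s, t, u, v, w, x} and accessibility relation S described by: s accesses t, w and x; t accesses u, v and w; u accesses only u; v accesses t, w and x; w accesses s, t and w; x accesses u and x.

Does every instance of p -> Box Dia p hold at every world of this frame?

By correspondence theory, B is valid on a frame iff S is symmetric.
Symmetric: no — s S t but not t S s.

No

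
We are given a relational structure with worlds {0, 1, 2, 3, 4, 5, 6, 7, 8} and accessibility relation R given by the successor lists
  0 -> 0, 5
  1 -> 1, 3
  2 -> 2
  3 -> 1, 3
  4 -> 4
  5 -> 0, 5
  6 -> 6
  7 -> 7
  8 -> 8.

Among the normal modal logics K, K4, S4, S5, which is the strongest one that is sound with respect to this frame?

S5

Transitive (axiom 4): yes — every two-step R-path is closed by a direct edge.
Reflexive (axiom T): yes — every world is R-related to itself.
Euclidean (axiom 5): yes — any two successors of a common world are R-related.
So F validates K, K4, S4, S5. The strongest is S5.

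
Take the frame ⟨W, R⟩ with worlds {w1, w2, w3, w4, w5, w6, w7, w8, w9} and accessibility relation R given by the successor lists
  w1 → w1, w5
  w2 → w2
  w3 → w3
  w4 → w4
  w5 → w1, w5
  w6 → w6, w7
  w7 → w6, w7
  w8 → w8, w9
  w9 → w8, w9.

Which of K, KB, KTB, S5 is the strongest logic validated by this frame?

Symmetric (axiom B): yes — every pair in R has its reverse in R.
Reflexive (axiom T): yes — every world is R-related to itself.
Euclidean (axiom 5): yes — any two successors of a common world are R-related.
So F validates K, KB, KTB, S5. The strongest is S5.

S5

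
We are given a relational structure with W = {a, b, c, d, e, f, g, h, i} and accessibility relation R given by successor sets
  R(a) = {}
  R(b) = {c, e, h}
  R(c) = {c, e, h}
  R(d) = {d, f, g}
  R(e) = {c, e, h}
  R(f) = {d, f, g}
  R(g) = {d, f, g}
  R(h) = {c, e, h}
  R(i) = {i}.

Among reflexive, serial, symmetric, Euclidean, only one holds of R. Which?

Euclidean

Reflexive: no — a is not related to itself.
Serial: no — a has no R-successor.
Symmetric: no — b R c but not c R b.
Euclidean: yes — any two successors of a common world are R-related.
Only Euclidean holds.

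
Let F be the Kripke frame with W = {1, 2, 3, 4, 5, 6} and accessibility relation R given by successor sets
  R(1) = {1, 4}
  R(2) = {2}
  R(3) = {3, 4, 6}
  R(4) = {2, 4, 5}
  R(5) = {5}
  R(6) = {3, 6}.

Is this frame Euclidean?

No

Euclidean: no — 3 R 4 and 3 R 6, but not 4 R 6.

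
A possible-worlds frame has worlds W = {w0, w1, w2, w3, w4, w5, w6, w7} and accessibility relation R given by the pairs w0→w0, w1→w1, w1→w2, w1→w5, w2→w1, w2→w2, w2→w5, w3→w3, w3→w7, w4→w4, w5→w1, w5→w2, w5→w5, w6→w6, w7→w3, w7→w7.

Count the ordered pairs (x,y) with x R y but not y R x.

R is symmetric; there are no such tuples.

0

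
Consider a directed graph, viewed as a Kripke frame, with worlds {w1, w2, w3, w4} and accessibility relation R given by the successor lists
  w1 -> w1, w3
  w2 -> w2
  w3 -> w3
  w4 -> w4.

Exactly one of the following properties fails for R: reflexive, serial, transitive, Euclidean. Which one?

Reflexive: yes — every world is R-related to itself.
Serial: yes — every world has a successor (e.g. w1 R w1).
Transitive: yes — every two-step R-path is closed by a direct edge.
Euclidean: no — w1 R w3 and w1 R w1, but not w3 R w1.
Only Euclidean fails.

Euclidean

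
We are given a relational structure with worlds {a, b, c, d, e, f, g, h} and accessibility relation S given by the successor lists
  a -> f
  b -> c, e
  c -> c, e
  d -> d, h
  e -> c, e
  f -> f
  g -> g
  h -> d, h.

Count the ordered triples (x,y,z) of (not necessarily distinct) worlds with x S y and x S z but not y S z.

0

S is Euclidean; there are no such tuples.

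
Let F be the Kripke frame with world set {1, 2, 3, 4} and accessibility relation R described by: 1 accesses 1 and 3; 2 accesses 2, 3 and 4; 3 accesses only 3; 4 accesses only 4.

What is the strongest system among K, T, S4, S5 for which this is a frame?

S4

Reflexive (axiom T): yes — every world is R-related to itself.
Transitive (axiom 4): yes — every two-step R-path is closed by a direct edge.
Euclidean (axiom 5): no — 2 R 3 and 2 R 4, but not 3 R 4.
So F validates K, T, S4; S5 would additionally require R to be Euclidean. The strongest is S4.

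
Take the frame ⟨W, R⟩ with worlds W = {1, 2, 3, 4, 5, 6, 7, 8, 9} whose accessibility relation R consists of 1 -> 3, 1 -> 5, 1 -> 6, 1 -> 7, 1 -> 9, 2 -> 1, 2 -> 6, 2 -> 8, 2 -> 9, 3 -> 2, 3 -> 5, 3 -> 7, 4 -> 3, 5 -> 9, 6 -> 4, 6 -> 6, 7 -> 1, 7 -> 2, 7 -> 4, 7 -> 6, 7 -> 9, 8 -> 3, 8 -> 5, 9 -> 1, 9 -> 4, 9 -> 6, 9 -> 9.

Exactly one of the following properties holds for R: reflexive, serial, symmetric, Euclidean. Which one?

serial

Reflexive: no — 1 is not related to itself.
Serial: yes — every world has a successor (e.g. 1 R 3).
Symmetric: no — 1 R 3 but not 3 R 1.
Euclidean: no — 1 R 3 and 1 R 6, but not 3 R 6.
Only serial holds.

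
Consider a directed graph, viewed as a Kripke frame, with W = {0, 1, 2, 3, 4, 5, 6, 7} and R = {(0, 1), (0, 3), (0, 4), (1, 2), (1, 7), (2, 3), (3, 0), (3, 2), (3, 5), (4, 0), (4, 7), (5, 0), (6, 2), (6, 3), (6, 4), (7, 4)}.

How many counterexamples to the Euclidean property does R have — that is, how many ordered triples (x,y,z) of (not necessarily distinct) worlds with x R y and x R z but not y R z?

Enumerating: (0,1,1), (0,1,3), (0,1,4), (0,3,1), (0,3,3), (0,3,4), (0,4,1), (0,4,3), (0,4,4), (1,2,2), (1,2,7), (1,7,2), … and 23 more.
Total: 35.

35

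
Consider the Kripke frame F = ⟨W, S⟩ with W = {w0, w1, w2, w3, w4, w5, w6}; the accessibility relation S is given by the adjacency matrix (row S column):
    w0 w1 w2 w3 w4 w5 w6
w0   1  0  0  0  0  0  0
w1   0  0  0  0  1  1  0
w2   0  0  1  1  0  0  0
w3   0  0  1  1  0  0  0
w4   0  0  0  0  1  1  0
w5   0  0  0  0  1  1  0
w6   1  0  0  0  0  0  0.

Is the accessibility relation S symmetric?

Symmetric: no — w1 S w4 but not w4 S w1.

No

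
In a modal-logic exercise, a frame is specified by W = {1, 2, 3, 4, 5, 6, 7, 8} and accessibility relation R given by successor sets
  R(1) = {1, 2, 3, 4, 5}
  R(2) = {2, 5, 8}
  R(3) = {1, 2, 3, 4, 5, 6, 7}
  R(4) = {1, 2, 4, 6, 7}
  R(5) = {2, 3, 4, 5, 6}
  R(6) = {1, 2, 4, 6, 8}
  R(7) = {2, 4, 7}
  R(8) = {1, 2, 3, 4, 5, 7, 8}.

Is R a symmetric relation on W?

No

Symmetric: no — 1 R 2 but not 2 R 1.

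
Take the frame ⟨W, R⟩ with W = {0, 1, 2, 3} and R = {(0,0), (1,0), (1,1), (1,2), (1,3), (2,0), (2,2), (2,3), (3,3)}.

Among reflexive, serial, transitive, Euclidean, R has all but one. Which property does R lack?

Euclidean

Reflexive: yes — every world is R-related to itself.
Serial: yes — every world has a successor (e.g. 0 R 0).
Transitive: yes — every two-step R-path is closed by a direct edge.
Euclidean: no — 1 R 0 and 1 R 2, but not 0 R 2.
Only Euclidean fails.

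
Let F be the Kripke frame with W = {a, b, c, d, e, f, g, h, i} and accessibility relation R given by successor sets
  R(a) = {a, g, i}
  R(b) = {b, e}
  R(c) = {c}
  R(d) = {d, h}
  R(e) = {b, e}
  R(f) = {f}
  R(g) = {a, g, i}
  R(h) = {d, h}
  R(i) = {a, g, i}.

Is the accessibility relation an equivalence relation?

Yes

Reflexive: yes — every world is R-related to itself.
Symmetric: yes — every pair in R has its reverse in R.
Transitive: yes — every two-step R-path is closed by a direct edge.
So R is an equivalence relation.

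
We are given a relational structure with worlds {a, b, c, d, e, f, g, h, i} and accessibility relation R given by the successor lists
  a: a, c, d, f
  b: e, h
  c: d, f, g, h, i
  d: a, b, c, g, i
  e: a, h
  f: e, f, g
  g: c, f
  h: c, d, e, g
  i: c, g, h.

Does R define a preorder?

No

Reflexive: no — b is not related to itself.
Transitive: no — a R c and c R g, but not a R g.
So R is not a preorder.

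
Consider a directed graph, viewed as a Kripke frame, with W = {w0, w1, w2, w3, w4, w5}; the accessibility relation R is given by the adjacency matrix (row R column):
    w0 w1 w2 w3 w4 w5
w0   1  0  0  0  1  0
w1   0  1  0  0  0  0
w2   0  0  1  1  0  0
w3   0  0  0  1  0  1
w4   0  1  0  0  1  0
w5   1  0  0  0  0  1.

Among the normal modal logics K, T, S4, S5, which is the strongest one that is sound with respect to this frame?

T

Reflexive (axiom T): yes — every world is R-related to itself.
Transitive (axiom 4): no — w0 R w4 and w4 R w1, but not w0 R w1.
Euclidean (axiom 5): no — w0 R w4 and w0 R w0, but not w4 R w0.
So F validates K, T; S4 would additionally require R to be transitive. The strongest is T.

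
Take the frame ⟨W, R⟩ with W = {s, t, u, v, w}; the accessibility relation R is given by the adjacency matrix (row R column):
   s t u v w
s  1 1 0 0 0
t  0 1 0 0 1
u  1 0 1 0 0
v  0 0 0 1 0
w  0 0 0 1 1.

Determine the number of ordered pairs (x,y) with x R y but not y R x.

4

Enumerating: (s,t), (t,w), (u,s), (w,v).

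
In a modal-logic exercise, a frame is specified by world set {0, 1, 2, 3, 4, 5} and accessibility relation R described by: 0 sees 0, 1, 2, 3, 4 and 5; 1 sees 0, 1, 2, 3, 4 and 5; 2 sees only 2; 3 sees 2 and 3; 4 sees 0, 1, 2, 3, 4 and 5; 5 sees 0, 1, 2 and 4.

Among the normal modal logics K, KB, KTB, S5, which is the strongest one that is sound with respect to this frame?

K

Symmetric (axiom B): no — 0 R 2 but not 2 R 0.
Reflexive (axiom T): no — 5 is not related to itself.
Euclidean (axiom 5): no — 0 R 2 and 0 R 1, but not 2 R 1.
So F validates K; KB would additionally require R to be symmetric. The strongest is K.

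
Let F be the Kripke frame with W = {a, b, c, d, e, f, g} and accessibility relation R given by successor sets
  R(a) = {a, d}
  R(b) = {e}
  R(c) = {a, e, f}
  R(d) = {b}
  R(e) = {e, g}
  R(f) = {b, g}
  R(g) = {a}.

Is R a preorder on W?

Reflexive: no — b is not related to itself.
Transitive: no — a R d and d R b, but not a R b.
So R is not a preorder.

No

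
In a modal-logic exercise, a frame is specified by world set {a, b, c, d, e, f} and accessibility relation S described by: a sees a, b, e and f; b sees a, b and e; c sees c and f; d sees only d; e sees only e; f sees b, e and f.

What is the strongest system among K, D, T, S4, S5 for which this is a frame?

Serial (axiom D): yes — every world has a successor (e.g. a S a).
Reflexive (axiom T): yes — every world is S-related to itself.
Transitive (axiom 4): no — b S a and a S f, but not b S f.
Euclidean (axiom 5): no — a S b and a S f, but not b S f.
So F validates K, D, T; S4 would additionally require S to be transitive. The strongest is T.

T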